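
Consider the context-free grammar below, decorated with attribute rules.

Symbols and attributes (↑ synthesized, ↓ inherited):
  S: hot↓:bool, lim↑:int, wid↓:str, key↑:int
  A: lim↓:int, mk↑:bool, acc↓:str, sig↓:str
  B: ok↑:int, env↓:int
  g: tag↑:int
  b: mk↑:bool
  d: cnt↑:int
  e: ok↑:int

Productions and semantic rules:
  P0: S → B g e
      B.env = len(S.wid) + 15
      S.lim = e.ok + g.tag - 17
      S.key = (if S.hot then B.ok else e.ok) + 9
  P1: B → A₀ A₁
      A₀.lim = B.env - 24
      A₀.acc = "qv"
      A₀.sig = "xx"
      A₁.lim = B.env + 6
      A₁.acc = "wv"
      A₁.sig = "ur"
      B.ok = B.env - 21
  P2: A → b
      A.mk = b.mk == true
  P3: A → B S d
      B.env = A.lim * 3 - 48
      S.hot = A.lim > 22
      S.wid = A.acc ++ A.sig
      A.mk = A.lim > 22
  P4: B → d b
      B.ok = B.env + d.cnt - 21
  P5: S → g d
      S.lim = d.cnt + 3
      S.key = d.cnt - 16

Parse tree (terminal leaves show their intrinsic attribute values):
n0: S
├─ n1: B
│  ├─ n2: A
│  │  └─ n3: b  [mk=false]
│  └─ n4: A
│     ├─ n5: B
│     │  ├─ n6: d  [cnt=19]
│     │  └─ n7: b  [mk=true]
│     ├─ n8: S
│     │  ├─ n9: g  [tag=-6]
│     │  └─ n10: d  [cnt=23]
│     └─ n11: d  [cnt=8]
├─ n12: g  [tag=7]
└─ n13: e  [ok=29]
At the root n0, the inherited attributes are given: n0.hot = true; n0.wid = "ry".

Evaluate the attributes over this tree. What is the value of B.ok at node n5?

19

1. n0.hot = true  [given at root]
2. n0.wid = "ry"  [given at root]
3. n1.env = 17  [len(S.wid) + 15]
4. n2.lim = -7  [B.env - 24]
5. n2.acc = "qv"  ["qv"]
6. n2.sig = "xx"  ["xx"]
7. n3.mk = false  [terminal]
8. n2.mk = false  [b.mk == true]
9. n4.lim = 23  [B.env + 6]
10. n4.acc = "wv"  ["wv"]
11. n4.sig = "ur"  ["ur"]
12. n5.env = 21  [A.lim * 3 - 48]
13. n6.cnt = 19  [terminal]
14. n7.mk = true  [terminal]
15. n5.ok = 19  [B.env + d.cnt - 21]
16. n8.hot = true  [A.lim > 22]
17. n8.wid = "wvur"  [A.acc ++ A.sig]
18. n9.tag = -6  [terminal]
19. n10.cnt = 23  [terminal]
20. n8.lim = 26  [d.cnt + 3]
21. n8.key = 7  [d.cnt - 16]
22. n11.cnt = 8  [terminal]
23. n4.mk = true  [A.lim > 22]
24. n1.ok = -4  [B.env - 21]
25. n12.tag = 7  [terminal]
26. n13.ok = 29  [terminal]
27. n0.lim = 19  [e.ok + g.tag - 17]
28. n0.key = 5  [(if S.hot then B.ok else e.ok) + 9]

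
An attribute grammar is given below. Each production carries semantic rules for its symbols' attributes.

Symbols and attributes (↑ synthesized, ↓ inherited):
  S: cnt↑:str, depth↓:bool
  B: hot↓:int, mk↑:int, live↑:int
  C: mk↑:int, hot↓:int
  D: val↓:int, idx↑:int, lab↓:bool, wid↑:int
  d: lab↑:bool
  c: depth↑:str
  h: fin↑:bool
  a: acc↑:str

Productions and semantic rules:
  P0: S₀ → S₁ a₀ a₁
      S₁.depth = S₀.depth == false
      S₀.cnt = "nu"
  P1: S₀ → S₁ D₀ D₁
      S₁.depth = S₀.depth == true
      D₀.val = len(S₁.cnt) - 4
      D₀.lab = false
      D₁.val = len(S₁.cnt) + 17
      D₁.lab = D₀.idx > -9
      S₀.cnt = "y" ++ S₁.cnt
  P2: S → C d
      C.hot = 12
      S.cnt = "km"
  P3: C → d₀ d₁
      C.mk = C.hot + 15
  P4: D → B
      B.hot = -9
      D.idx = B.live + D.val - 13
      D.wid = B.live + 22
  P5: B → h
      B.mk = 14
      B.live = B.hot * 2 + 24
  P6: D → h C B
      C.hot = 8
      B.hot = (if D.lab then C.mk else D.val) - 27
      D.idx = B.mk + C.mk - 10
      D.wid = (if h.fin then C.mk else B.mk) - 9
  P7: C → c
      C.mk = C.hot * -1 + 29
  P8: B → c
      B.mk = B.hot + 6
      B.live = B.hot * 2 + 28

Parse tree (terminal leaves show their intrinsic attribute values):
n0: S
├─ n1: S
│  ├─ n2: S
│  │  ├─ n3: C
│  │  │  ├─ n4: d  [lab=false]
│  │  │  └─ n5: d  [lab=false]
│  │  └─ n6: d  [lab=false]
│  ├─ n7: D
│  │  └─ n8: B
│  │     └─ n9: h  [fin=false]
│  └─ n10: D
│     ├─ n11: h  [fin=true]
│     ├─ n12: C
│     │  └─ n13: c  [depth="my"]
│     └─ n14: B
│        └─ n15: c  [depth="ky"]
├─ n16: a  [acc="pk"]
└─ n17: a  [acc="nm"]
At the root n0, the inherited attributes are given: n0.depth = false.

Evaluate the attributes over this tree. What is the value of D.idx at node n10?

1. n0.depth = false  [given at root]
2. n1.depth = true  [S₀.depth == false]
3. n2.depth = true  [S₀.depth == true]
4. n3.hot = 12  [12]
5. n4.lab = false  [terminal]
6. n5.lab = false  [terminal]
7. n3.mk = 27  [C.hot + 15]
8. n6.lab = false  [terminal]
9. n2.cnt = "km"  ["km"]
10. n7.val = -2  [len(S₁.cnt) - 4]
11. n7.lab = false  [false]
12. n8.hot = -9  [-9]
13. n9.fin = false  [terminal]
14. n8.mk = 14  [14]
15. n8.live = 6  [B.hot * 2 + 24]
16. n7.idx = -9  [B.live + D.val - 13]
17. n7.wid = 28  [B.live + 22]
18. n10.val = 19  [len(S₁.cnt) + 17]
19. n10.lab = false  [D₀.idx > -9]
20. n11.fin = true  [terminal]
21. n12.hot = 8  [8]
22. n13.depth = "my"  [terminal]
23. n12.mk = 21  [C.hot * -1 + 29]
24. n14.hot = -8  [(if D.lab then C.mk else D.val) - 27]
25. n15.depth = "ky"  [terminal]
26. n14.mk = -2  [B.hot + 6]
27. n14.live = 12  [B.hot * 2 + 28]
28. n10.idx = 9  [B.mk + C.mk - 10]
29. n10.wid = 12  [(if h.fin then C.mk else B.mk) - 9]
30. n1.cnt = "ykm"  ["y" ++ S₁.cnt]
31. n16.acc = "pk"  [terminal]
32. n17.acc = "nm"  [terminal]
33. n0.cnt = "nu"  ["nu"]

9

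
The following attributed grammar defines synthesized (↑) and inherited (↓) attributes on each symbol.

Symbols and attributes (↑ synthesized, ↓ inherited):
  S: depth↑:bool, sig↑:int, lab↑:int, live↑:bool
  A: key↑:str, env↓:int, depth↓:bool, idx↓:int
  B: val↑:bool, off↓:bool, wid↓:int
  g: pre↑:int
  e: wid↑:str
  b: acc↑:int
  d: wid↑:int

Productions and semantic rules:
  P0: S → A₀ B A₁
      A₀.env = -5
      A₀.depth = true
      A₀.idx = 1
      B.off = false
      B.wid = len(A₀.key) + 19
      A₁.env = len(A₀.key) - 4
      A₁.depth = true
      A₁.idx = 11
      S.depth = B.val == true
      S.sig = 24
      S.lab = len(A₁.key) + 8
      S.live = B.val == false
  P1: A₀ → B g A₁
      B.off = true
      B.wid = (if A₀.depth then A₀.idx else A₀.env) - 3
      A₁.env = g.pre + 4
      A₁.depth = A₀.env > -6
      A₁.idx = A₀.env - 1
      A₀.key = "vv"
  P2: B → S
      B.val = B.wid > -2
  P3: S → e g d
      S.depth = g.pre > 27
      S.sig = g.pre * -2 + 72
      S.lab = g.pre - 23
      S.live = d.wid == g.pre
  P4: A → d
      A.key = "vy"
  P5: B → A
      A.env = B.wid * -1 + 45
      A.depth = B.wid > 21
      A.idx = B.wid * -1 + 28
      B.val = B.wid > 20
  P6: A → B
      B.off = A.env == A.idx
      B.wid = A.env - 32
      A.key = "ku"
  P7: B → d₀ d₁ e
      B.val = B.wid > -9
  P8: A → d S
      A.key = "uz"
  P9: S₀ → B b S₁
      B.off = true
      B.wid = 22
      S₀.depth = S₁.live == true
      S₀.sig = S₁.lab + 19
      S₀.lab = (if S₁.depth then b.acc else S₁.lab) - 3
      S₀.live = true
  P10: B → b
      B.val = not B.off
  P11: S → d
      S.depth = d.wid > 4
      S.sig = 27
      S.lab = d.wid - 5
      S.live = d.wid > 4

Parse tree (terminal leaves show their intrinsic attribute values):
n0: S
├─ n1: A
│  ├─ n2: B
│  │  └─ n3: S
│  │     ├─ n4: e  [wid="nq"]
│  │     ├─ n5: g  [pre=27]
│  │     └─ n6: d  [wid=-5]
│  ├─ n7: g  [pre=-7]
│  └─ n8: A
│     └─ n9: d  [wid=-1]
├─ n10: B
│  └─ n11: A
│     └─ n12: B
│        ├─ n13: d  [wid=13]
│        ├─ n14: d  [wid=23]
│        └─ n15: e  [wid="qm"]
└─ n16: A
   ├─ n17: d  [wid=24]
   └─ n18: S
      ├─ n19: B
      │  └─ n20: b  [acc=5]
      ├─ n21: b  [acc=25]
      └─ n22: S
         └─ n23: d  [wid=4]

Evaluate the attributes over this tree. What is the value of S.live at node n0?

false

1. n1.env = -5  [-5]
2. n1.depth = true  [true]
3. n1.idx = 1  [1]
4. n2.off = true  [true]
5. n2.wid = -2  [(if A₀.depth then A₀.idx else A₀.env) - 3]
6. n4.wid = "nq"  [terminal]
7. n5.pre = 27  [terminal]
8. n6.wid = -5  [terminal]
9. n3.depth = false  [g.pre > 27]
10. n3.sig = 18  [g.pre * -2 + 72]
11. n3.lab = 4  [g.pre - 23]
12. n3.live = false  [d.wid == g.pre]
13. n2.val = false  [B.wid > -2]
14. n7.pre = -7  [terminal]
15. n8.env = -3  [g.pre + 4]
16. n8.depth = true  [A₀.env > -6]
17. n8.idx = -6  [A₀.env - 1]
18. n9.wid = -1  [terminal]
19. n8.key = "vy"  ["vy"]
20. n1.key = "vv"  ["vv"]
21. n10.off = false  [false]
22. n10.wid = 21  [len(A₀.key) + 19]
23. n11.env = 24  [B.wid * -1 + 45]
24. n11.depth = false  [B.wid > 21]
25. n11.idx = 7  [B.wid * -1 + 28]
26. n12.off = false  [A.env == A.idx]
27. n12.wid = -8  [A.env - 32]
28. n13.wid = 13  [terminal]
29. n14.wid = 23  [terminal]
30. n15.wid = "qm"  [terminal]
31. n12.val = true  [B.wid > -9]
32. n11.key = "ku"  ["ku"]
33. n10.val = true  [B.wid > 20]
34. n16.env = -2  [len(A₀.key) - 4]
35. n16.depth = true  [true]
36. n16.idx = 11  [11]
37. n17.wid = 24  [terminal]
38. n19.off = true  [true]
39. n19.wid = 22  [22]
40. n20.acc = 5  [terminal]
41. n19.val = false  [not B.off]
42. n21.acc = 25  [terminal]
43. n23.wid = 4  [terminal]
44. n22.depth = false  [d.wid > 4]
45. n22.sig = 27  [27]
46. n22.lab = -1  [d.wid - 5]
47. n22.live = false  [d.wid > 4]
48. n18.depth = false  [S₁.live == true]
49. n18.sig = 18  [S₁.lab + 19]
50. n18.lab = -4  [(if S₁.depth then b.acc else S₁.lab) - 3]
51. n18.live = true  [true]
52. n16.key = "uz"  ["uz"]
53. n0.depth = true  [B.val == true]
54. n0.sig = 24  [24]
55. n0.lab = 10  [len(A₁.key) + 8]
56. n0.live = false  [B.val == false]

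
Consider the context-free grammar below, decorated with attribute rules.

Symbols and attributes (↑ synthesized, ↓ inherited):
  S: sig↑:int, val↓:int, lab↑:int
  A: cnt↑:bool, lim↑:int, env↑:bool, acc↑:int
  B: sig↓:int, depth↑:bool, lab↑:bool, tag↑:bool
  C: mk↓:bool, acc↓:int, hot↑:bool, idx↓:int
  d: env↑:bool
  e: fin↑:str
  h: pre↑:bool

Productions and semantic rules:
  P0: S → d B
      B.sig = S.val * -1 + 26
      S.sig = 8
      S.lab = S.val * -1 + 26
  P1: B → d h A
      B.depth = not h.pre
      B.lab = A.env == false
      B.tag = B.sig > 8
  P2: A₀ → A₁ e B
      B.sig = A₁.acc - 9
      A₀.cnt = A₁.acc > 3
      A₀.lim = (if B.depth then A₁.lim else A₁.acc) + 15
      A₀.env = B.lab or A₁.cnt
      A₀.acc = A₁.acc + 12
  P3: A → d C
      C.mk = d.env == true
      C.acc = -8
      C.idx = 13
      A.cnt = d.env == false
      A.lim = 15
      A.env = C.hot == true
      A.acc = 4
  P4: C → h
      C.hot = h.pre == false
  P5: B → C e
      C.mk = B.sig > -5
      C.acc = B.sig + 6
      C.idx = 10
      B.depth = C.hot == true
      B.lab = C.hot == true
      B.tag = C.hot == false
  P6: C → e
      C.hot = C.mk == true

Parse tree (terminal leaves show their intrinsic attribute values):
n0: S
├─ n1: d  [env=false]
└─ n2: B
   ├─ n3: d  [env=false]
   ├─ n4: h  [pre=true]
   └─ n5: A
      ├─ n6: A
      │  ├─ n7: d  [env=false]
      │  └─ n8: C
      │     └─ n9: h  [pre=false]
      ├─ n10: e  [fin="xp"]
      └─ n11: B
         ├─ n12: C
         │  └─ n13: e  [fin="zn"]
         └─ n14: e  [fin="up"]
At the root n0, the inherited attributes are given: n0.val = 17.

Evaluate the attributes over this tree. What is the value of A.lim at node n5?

1. n0.val = 17  [given at root]
2. n1.env = false  [terminal]
3. n2.sig = 9  [S.val * -1 + 26]
4. n3.env = false  [terminal]
5. n4.pre = true  [terminal]
6. n7.env = false  [terminal]
7. n8.mk = false  [d.env == true]
8. n8.acc = -8  [-8]
9. n8.idx = 13  [13]
10. n9.pre = false  [terminal]
11. n8.hot = true  [h.pre == false]
12. n6.cnt = true  [d.env == false]
13. n6.lim = 15  [15]
14. n6.env = true  [C.hot == true]
15. n6.acc = 4  [4]
16. n10.fin = "xp"  [terminal]
17. n11.sig = -5  [A₁.acc - 9]
18. n12.mk = false  [B.sig > -5]
19. n12.acc = 1  [B.sig + 6]
20. n12.idx = 10  [10]
21. n13.fin = "zn"  [terminal]
22. n12.hot = false  [C.mk == true]
23. n14.fin = "up"  [terminal]
24. n11.depth = false  [C.hot == true]
25. n11.lab = false  [C.hot == true]
26. n11.tag = true  [C.hot == false]
27. n5.cnt = true  [A₁.acc > 3]
28. n5.lim = 19  [(if B.depth then A₁.lim else A₁.acc) + 15]
29. n5.env = true  [B.lab or A₁.cnt]
30. n5.acc = 16  [A₁.acc + 12]
31. n2.depth = false  [not h.pre]
32. n2.lab = false  [A.env == false]
33. n2.tag = true  [B.sig > 8]
34. n0.sig = 8  [8]
35. n0.lab = 9  [S.val * -1 + 26]

19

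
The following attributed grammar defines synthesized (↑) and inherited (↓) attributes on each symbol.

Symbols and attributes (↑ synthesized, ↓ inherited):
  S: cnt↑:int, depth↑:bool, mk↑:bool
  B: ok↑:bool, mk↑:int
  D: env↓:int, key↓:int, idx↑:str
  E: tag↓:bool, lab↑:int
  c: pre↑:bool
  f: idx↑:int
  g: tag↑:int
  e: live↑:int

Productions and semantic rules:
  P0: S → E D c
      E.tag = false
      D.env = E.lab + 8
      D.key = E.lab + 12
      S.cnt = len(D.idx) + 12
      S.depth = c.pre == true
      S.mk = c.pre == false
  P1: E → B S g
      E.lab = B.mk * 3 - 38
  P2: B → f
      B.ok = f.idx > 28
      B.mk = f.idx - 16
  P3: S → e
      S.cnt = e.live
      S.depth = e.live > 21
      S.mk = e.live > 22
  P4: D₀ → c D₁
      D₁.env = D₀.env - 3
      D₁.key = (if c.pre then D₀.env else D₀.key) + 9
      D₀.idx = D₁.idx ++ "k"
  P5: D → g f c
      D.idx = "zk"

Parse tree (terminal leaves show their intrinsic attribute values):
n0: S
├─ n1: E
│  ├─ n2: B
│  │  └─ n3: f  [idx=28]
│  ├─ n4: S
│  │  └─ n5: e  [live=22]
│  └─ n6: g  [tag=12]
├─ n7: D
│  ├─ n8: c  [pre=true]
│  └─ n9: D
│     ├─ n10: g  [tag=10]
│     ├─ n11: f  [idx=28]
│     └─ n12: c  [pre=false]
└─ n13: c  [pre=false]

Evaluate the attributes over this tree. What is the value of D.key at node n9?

15

1. n1.tag = false  [false]
2. n3.idx = 28  [terminal]
3. n2.ok = false  [f.idx > 28]
4. n2.mk = 12  [f.idx - 16]
5. n5.live = 22  [terminal]
6. n4.cnt = 22  [e.live]
7. n4.depth = true  [e.live > 21]
8. n4.mk = false  [e.live > 22]
9. n6.tag = 12  [terminal]
10. n1.lab = -2  [B.mk * 3 - 38]
11. n7.env = 6  [E.lab + 8]
12. n7.key = 10  [E.lab + 12]
13. n8.pre = true  [terminal]
14. n9.env = 3  [D₀.env - 3]
15. n9.key = 15  [(if c.pre then D₀.env else D₀.key) + 9]
16. n10.tag = 10  [terminal]
17. n11.idx = 28  [terminal]
18. n12.pre = false  [terminal]
19. n9.idx = "zk"  ["zk"]
20. n7.idx = "zkk"  [D₁.idx ++ "k"]
21. n13.pre = false  [terminal]
22. n0.cnt = 15  [len(D.idx) + 12]
23. n0.depth = false  [c.pre == true]
24. n0.mk = true  [c.pre == false]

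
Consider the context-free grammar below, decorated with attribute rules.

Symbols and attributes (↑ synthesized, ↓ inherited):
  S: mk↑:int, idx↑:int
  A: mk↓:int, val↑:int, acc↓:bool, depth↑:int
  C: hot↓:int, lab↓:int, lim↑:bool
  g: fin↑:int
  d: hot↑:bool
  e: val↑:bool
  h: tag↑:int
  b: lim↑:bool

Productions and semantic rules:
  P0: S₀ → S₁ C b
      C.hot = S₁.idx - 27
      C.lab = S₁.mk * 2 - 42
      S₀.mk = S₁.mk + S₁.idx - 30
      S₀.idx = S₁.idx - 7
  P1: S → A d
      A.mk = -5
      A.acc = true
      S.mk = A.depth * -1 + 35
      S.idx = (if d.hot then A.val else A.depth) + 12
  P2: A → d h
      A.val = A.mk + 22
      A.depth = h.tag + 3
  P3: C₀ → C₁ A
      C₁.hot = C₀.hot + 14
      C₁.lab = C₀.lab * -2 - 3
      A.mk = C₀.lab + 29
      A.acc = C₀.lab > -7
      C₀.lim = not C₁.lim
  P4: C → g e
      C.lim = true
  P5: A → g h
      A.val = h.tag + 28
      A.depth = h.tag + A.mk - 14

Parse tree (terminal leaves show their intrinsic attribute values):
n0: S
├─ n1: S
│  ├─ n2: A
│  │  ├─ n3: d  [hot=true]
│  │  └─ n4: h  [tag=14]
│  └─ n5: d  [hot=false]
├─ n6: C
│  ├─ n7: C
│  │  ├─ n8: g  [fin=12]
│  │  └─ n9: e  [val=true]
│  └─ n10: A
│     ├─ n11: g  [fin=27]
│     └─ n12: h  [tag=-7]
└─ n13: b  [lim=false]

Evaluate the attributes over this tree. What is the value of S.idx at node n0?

22

1. n2.mk = -5  [-5]
2. n2.acc = true  [true]
3. n3.hot = true  [terminal]
4. n4.tag = 14  [terminal]
5. n2.val = 17  [A.mk + 22]
6. n2.depth = 17  [h.tag + 3]
7. n5.hot = false  [terminal]
8. n1.mk = 18  [A.depth * -1 + 35]
9. n1.idx = 29  [(if d.hot then A.val else A.depth) + 12]
10. n6.hot = 2  [S₁.idx - 27]
11. n6.lab = -6  [S₁.mk * 2 - 42]
12. n7.hot = 16  [C₀.hot + 14]
13. n7.lab = 9  [C₀.lab * -2 - 3]
14. n8.fin = 12  [terminal]
15. n9.val = true  [terminal]
16. n7.lim = true  [true]
17. n10.mk = 23  [C₀.lab + 29]
18. n10.acc = true  [C₀.lab > -7]
19. n11.fin = 27  [terminal]
20. n12.tag = -7  [terminal]
21. n10.val = 21  [h.tag + 28]
22. n10.depth = 2  [h.tag + A.mk - 14]
23. n6.lim = false  [not C₁.lim]
24. n13.lim = false  [terminal]
25. n0.mk = 17  [S₁.mk + S₁.idx - 30]
26. n0.idx = 22  [S₁.idx - 7]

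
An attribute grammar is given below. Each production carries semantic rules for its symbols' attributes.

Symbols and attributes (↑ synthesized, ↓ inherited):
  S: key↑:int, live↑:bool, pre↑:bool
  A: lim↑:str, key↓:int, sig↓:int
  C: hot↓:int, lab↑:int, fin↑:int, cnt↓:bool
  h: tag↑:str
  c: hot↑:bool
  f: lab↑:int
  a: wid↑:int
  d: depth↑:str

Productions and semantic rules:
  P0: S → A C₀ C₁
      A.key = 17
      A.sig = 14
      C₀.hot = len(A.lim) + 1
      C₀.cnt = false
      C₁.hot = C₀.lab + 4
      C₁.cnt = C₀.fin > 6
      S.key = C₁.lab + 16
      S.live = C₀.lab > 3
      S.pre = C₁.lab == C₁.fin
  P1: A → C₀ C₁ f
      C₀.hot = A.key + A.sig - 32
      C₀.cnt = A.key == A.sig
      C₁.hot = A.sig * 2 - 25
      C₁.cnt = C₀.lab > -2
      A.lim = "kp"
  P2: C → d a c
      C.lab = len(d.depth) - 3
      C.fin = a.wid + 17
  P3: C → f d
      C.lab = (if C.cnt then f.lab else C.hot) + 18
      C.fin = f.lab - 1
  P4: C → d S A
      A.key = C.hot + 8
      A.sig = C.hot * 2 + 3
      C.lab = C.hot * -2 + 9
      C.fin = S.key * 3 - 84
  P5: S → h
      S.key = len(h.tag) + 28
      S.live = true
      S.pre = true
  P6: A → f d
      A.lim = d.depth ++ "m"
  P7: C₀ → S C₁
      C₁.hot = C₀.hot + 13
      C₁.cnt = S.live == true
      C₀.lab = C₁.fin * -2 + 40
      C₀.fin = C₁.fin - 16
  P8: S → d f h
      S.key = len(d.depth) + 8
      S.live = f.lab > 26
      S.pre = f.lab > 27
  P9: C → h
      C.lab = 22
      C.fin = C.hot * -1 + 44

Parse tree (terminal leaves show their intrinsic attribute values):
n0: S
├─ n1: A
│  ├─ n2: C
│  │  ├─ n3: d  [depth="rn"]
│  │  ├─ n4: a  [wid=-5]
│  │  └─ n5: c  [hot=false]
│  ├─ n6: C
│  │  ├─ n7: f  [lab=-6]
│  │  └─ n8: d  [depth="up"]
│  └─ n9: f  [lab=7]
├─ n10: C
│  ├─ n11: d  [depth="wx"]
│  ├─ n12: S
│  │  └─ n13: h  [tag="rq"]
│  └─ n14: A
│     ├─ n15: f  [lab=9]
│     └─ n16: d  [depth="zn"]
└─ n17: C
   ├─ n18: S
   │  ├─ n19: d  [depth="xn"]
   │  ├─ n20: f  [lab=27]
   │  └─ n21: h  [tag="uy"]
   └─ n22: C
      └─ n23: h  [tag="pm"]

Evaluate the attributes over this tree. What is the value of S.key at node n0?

1. n1.key = 17  [17]
2. n1.sig = 14  [14]
3. n2.hot = -1  [A.key + A.sig - 32]
4. n2.cnt = false  [A.key == A.sig]
5. n3.depth = "rn"  [terminal]
6. n4.wid = -5  [terminal]
7. n5.hot = false  [terminal]
8. n2.lab = -1  [len(d.depth) - 3]
9. n2.fin = 12  [a.wid + 17]
10. n6.hot = 3  [A.sig * 2 - 25]
11. n6.cnt = true  [C₀.lab > -2]
12. n7.lab = -6  [terminal]
13. n8.depth = "up"  [terminal]
14. n6.lab = 12  [(if C.cnt then f.lab else C.hot) + 18]
15. n6.fin = -7  [f.lab - 1]
16. n9.lab = 7  [terminal]
17. n1.lim = "kp"  ["kp"]
18. n10.hot = 3  [len(A.lim) + 1]
19. n10.cnt = false  [false]
20. n11.depth = "wx"  [terminal]
21. n13.tag = "rq"  [terminal]
22. n12.key = 30  [len(h.tag) + 28]
23. n12.live = true  [true]
24. n12.pre = true  [true]
25. n14.key = 11  [C.hot + 8]
26. n14.sig = 9  [C.hot * 2 + 3]
27. n15.lab = 9  [terminal]
28. n16.depth = "zn"  [terminal]
29. n14.lim = "znm"  [d.depth ++ "m"]
30. n10.lab = 3  [C.hot * -2 + 9]
31. n10.fin = 6  [S.key * 3 - 84]
32. n17.hot = 7  [C₀.lab + 4]
33. n17.cnt = false  [C₀.fin > 6]
34. n19.depth = "xn"  [terminal]
35. n20.lab = 27  [terminal]
36. n21.tag = "uy"  [terminal]
37. n18.key = 10  [len(d.depth) + 8]
38. n18.live = true  [f.lab > 26]
39. n18.pre = false  [f.lab > 27]
40. n22.hot = 20  [C₀.hot + 13]
41. n22.cnt = true  [S.live == true]
42. n23.tag = "pm"  [terminal]
43. n22.lab = 22  [22]
44. n22.fin = 24  [C.hot * -1 + 44]
45. n17.lab = -8  [C₁.fin * -2 + 40]
46. n17.fin = 8  [C₁.fin - 16]
47. n0.key = 8  [C₁.lab + 16]
48. n0.live = false  [C₀.lab > 3]
49. n0.pre = false  [C₁.lab == C₁.fin]

8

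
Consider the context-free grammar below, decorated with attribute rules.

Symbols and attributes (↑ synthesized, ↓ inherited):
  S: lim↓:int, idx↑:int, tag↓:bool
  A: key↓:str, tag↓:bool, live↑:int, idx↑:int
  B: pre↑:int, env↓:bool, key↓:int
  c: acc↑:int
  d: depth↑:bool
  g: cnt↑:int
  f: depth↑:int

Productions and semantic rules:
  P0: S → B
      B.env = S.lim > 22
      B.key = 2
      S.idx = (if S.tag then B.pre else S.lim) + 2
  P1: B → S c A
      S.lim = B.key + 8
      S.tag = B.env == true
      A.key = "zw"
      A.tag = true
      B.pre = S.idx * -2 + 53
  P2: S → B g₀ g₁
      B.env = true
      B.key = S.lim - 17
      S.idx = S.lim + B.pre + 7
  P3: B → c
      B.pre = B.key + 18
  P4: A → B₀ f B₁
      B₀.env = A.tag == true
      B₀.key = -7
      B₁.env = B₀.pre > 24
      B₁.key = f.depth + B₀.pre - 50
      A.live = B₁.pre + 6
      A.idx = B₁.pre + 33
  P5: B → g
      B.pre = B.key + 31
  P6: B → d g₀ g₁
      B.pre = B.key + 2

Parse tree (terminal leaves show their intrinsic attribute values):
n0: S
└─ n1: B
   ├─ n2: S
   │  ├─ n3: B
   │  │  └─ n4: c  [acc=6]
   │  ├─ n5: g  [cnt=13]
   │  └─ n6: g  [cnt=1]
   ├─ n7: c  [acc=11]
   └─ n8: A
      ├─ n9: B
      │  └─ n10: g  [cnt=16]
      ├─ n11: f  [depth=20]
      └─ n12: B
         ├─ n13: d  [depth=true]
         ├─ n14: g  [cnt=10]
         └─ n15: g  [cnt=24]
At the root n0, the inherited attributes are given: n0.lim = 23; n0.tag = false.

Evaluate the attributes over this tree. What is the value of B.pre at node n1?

1. n0.lim = 23  [given at root]
2. n0.tag = false  [given at root]
3. n1.env = true  [S.lim > 22]
4. n1.key = 2  [2]
5. n2.lim = 10  [B.key + 8]
6. n2.tag = true  [B.env == true]
7. n3.env = true  [true]
8. n3.key = -7  [S.lim - 17]
9. n4.acc = 6  [terminal]
10. n3.pre = 11  [B.key + 18]
11. n5.cnt = 13  [terminal]
12. n6.cnt = 1  [terminal]
13. n2.idx = 28  [S.lim + B.pre + 7]
14. n7.acc = 11  [terminal]
15. n8.key = "zw"  ["zw"]
16. n8.tag = true  [true]
17. n9.env = true  [A.tag == true]
18. n9.key = -7  [-7]
19. n10.cnt = 16  [terminal]
20. n9.pre = 24  [B.key + 31]
21. n11.depth = 20  [terminal]
22. n12.env = false  [B₀.pre > 24]
23. n12.key = -6  [f.depth + B₀.pre - 50]
24. n13.depth = true  [terminal]
25. n14.cnt = 10  [terminal]
26. n15.cnt = 24  [terminal]
27. n12.pre = -4  [B.key + 2]
28. n8.live = 2  [B₁.pre + 6]
29. n8.idx = 29  [B₁.pre + 33]
30. n1.pre = -3  [S.idx * -2 + 53]
31. n0.idx = 25  [(if S.tag then B.pre else S.lim) + 2]

-3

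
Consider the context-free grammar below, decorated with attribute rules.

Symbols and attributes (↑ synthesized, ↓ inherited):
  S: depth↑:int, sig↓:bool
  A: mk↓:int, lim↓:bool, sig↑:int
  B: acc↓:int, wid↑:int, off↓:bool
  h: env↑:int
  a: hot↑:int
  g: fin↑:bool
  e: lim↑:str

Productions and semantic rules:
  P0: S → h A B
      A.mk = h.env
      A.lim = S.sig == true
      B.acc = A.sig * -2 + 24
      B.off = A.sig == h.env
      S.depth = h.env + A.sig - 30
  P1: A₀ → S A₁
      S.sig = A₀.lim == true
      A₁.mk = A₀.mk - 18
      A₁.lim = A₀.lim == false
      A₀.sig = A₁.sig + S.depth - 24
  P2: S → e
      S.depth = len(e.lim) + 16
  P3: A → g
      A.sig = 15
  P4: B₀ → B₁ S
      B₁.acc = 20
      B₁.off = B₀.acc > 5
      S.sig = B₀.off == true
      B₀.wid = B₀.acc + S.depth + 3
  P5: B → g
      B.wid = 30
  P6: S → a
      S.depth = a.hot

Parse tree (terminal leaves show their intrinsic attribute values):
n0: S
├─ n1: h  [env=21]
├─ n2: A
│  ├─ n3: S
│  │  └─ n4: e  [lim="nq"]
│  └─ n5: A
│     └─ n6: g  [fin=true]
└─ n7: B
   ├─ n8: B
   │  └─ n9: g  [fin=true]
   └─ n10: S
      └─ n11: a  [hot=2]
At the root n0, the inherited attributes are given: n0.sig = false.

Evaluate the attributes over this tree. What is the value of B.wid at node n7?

11

1. n0.sig = false  [given at root]
2. n1.env = 21  [terminal]
3. n2.mk = 21  [h.env]
4. n2.lim = false  [S.sig == true]
5. n3.sig = false  [A₀.lim == true]
6. n4.lim = "nq"  [terminal]
7. n3.depth = 18  [len(e.lim) + 16]
8. n5.mk = 3  [A₀.mk - 18]
9. n5.lim = true  [A₀.lim == false]
10. n6.fin = true  [terminal]
11. n5.sig = 15  [15]
12. n2.sig = 9  [A₁.sig + S.depth - 24]
13. n7.acc = 6  [A.sig * -2 + 24]
14. n7.off = false  [A.sig == h.env]
15. n8.acc = 20  [20]
16. n8.off = true  [B₀.acc > 5]
17. n9.fin = true  [terminal]
18. n8.wid = 30  [30]
19. n10.sig = false  [B₀.off == true]
20. n11.hot = 2  [terminal]
21. n10.depth = 2  [a.hot]
22. n7.wid = 11  [B₀.acc + S.depth + 3]
23. n0.depth = 0  [h.env + A.sig - 30]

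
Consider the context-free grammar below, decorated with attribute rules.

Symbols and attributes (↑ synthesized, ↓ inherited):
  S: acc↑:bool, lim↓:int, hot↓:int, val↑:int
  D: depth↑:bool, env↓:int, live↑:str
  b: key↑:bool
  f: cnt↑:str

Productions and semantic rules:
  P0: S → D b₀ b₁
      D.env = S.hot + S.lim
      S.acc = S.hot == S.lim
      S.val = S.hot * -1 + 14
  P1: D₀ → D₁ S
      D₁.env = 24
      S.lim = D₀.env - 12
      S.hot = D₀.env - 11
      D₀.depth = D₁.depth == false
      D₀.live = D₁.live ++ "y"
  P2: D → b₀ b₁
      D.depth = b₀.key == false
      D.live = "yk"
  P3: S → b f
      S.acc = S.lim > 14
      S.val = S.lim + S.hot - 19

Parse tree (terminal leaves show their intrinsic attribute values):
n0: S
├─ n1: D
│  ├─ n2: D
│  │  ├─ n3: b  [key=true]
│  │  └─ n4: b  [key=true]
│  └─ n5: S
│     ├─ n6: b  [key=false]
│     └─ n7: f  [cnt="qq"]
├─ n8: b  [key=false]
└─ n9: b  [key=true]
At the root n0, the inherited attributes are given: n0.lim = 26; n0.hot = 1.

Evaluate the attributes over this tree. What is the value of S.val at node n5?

1. n0.lim = 26  [given at root]
2. n0.hot = 1  [given at root]
3. n1.env = 27  [S.hot + S.lim]
4. n2.env = 24  [24]
5. n3.key = true  [terminal]
6. n4.key = true  [terminal]
7. n2.depth = false  [b₀.key == false]
8. n2.live = "yk"  ["yk"]
9. n5.lim = 15  [D₀.env - 12]
10. n5.hot = 16  [D₀.env - 11]
11. n6.key = false  [terminal]
12. n7.cnt = "qq"  [terminal]
13. n5.acc = true  [S.lim > 14]
14. n5.val = 12  [S.lim + S.hot - 19]
15. n1.depth = true  [D₁.depth == false]
16. n1.live = "yky"  [D₁.live ++ "y"]
17. n8.key = false  [terminal]
18. n9.key = true  [terminal]
19. n0.acc = false  [S.hot == S.lim]
20. n0.val = 13  [S.hot * -1 + 14]

12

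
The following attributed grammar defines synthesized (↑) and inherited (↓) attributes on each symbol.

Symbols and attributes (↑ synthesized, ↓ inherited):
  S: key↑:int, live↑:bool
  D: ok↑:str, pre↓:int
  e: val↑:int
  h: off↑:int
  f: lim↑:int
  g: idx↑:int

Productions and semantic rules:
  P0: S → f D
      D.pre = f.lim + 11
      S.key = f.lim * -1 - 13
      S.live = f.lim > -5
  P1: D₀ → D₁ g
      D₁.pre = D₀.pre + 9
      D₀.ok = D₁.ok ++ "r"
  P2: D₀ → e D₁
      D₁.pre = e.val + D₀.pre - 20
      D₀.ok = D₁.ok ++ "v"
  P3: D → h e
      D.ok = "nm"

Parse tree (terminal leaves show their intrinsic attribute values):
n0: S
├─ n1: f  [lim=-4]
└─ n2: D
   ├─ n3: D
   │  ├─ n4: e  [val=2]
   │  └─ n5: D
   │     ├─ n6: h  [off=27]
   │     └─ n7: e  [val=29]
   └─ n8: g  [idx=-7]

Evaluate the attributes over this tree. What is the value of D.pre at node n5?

1. n1.lim = -4  [terminal]
2. n2.pre = 7  [f.lim + 11]
3. n3.pre = 16  [D₀.pre + 9]
4. n4.val = 2  [terminal]
5. n5.pre = -2  [e.val + D₀.pre - 20]
6. n6.off = 27  [terminal]
7. n7.val = 29  [terminal]
8. n5.ok = "nm"  ["nm"]
9. n3.ok = "nmv"  [D₁.ok ++ "v"]
10. n8.idx = -7  [terminal]
11. n2.ok = "nmvr"  [D₁.ok ++ "r"]
12. n0.key = -9  [f.lim * -1 - 13]
13. n0.live = true  [f.lim > -5]

-2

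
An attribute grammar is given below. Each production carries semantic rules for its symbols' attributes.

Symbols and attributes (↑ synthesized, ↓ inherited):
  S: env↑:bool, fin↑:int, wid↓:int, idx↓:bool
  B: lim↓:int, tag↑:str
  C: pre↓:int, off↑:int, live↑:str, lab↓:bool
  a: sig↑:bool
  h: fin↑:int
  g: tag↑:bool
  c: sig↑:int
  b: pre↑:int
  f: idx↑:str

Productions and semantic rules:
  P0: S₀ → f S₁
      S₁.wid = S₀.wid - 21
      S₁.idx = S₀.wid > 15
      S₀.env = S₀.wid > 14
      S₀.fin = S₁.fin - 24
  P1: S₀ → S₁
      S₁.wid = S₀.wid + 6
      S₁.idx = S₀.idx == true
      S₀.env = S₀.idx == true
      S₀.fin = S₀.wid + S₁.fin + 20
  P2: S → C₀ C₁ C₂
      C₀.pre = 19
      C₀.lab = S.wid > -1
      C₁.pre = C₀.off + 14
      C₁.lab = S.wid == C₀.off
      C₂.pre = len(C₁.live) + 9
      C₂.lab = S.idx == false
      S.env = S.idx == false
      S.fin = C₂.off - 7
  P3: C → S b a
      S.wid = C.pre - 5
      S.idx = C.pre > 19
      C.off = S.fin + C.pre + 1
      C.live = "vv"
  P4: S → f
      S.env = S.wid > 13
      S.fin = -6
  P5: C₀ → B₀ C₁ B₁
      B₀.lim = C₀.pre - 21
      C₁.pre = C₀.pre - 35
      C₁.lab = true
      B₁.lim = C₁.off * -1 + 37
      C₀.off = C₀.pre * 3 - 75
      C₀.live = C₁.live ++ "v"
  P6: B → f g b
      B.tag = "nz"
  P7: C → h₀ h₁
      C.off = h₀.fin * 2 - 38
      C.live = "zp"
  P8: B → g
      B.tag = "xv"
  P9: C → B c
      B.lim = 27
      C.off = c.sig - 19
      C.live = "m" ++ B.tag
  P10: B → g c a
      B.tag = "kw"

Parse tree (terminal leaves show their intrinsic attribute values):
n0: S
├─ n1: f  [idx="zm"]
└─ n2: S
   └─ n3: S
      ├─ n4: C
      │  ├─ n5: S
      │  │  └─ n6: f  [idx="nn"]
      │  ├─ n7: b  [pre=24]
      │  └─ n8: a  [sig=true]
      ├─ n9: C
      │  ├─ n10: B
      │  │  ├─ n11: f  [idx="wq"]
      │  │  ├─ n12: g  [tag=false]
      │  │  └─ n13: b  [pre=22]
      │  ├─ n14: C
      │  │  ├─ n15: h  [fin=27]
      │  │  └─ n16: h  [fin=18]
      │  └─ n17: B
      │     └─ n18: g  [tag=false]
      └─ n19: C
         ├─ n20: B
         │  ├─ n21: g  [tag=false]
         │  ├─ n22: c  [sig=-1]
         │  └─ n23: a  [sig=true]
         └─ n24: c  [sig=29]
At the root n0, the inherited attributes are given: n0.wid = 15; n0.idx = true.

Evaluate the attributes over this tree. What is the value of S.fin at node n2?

17

1. n0.wid = 15  [given at root]
2. n0.idx = true  [given at root]
3. n1.idx = "zm"  [terminal]
4. n2.wid = -6  [S₀.wid - 21]
5. n2.idx = false  [S₀.wid > 15]
6. n3.wid = 0  [S₀.wid + 6]
7. n3.idx = false  [S₀.idx == true]
8. n4.pre = 19  [19]
9. n4.lab = true  [S.wid > -1]
10. n5.wid = 14  [C.pre - 5]
11. n5.idx = false  [C.pre > 19]
12. n6.idx = "nn"  [terminal]
13. n5.env = true  [S.wid > 13]
14. n5.fin = -6  [-6]
15. n7.pre = 24  [terminal]
16. n8.sig = true  [terminal]
17. n4.off = 14  [S.fin + C.pre + 1]
18. n4.live = "vv"  ["vv"]
19. n9.pre = 28  [C₀.off + 14]
20. n9.lab = false  [S.wid == C₀.off]
21. n10.lim = 7  [C₀.pre - 21]
22. n11.idx = "wq"  [terminal]
23. n12.tag = false  [terminal]
24. n13.pre = 22  [terminal]
25. n10.tag = "nz"  ["nz"]
26. n14.pre = -7  [C₀.pre - 35]
27. n14.lab = true  [true]
28. n15.fin = 27  [terminal]
29. n16.fin = 18  [terminal]
30. n14.off = 16  [h₀.fin * 2 - 38]
31. n14.live = "zp"  ["zp"]
32. n17.lim = 21  [C₁.off * -1 + 37]
33. n18.tag = false  [terminal]
34. n17.tag = "xv"  ["xv"]
35. n9.off = 9  [C₀.pre * 3 - 75]
36. n9.live = "zpv"  [C₁.live ++ "v"]
37. n19.pre = 12  [len(C₁.live) + 9]
38. n19.lab = true  [S.idx == false]
39. n20.lim = 27  [27]
40. n21.tag = false  [terminal]
41. n22.sig = -1  [terminal]
42. n23.sig = true  [terminal]
43. n20.tag = "kw"  ["kw"]
44. n24.sig = 29  [terminal]
45. n19.off = 10  [c.sig - 19]
46. n19.live = "mkw"  ["m" ++ B.tag]
47. n3.env = true  [S.idx == false]
48. n3.fin = 3  [C₂.off - 7]
49. n2.env = false  [S₀.idx == true]
50. n2.fin = 17  [S₀.wid + S₁.fin + 20]
51. n0.env = true  [S₀.wid > 14]
52. n0.fin = -7  [S₁.fin - 24]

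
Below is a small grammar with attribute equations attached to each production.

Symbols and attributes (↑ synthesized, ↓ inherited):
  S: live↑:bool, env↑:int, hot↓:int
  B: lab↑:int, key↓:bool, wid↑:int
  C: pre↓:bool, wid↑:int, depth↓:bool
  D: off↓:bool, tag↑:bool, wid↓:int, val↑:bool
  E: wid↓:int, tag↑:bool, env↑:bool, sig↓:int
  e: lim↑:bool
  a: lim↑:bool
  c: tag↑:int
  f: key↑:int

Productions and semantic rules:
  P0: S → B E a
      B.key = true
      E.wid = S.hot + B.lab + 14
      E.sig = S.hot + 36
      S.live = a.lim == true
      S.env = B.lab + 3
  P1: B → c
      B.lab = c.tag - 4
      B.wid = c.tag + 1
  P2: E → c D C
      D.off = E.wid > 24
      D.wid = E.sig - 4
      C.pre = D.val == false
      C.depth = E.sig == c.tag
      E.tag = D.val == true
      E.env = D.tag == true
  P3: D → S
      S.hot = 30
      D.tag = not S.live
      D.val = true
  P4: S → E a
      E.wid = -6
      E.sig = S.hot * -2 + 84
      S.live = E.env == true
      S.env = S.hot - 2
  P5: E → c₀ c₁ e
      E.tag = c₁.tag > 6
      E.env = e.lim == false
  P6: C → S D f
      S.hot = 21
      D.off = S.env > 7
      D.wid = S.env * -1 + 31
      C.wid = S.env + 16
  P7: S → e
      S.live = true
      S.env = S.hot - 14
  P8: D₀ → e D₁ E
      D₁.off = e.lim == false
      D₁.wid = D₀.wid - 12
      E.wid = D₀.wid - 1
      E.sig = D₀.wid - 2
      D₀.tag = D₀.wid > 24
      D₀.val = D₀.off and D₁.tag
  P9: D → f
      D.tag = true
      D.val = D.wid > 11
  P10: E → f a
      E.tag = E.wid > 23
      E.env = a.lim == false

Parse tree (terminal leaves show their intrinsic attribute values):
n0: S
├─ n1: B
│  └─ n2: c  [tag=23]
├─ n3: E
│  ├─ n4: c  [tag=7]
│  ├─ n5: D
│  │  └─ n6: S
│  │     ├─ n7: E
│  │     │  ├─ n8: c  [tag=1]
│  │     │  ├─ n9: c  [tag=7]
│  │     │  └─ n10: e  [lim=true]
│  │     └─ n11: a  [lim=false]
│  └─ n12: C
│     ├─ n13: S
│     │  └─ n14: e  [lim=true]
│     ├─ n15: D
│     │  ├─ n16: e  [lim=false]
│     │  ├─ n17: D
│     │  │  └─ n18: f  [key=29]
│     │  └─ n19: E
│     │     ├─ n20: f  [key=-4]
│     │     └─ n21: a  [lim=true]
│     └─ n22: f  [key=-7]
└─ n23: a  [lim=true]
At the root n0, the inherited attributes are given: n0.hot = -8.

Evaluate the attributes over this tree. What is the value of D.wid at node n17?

1. n0.hot = -8  [given at root]
2. n1.key = true  [true]
3. n2.tag = 23  [terminal]
4. n1.lab = 19  [c.tag - 4]
5. n1.wid = 24  [c.tag + 1]
6. n3.wid = 25  [S.hot + B.lab + 14]
7. n3.sig = 28  [S.hot + 36]
8. n4.tag = 7  [terminal]
9. n5.off = true  [E.wid > 24]
10. n5.wid = 24  [E.sig - 4]
11. n6.hot = 30  [30]
12. n7.wid = -6  [-6]
13. n7.sig = 24  [S.hot * -2 + 84]
14. n8.tag = 1  [terminal]
15. n9.tag = 7  [terminal]
16. n10.lim = true  [terminal]
17. n7.tag = true  [c₁.tag > 6]
18. n7.env = false  [e.lim == false]
19. n11.lim = false  [terminal]
20. n6.live = false  [E.env == true]
21. n6.env = 28  [S.hot - 2]
22. n5.tag = true  [not S.live]
23. n5.val = true  [true]
24. n12.pre = false  [D.val == false]
25. n12.depth = false  [E.sig == c.tag]
26. n13.hot = 21  [21]
27. n14.lim = true  [terminal]
28. n13.live = true  [true]
29. n13.env = 7  [S.hot - 14]
30. n15.off = false  [S.env > 7]
31. n15.wid = 24  [S.env * -1 + 31]
32. n16.lim = false  [terminal]
33. n17.off = true  [e.lim == false]
34. n17.wid = 12  [D₀.wid - 12]
35. n18.key = 29  [terminal]
36. n17.tag = true  [true]
37. n17.val = true  [D.wid > 11]
38. n19.wid = 23  [D₀.wid - 1]
39. n19.sig = 22  [D₀.wid - 2]
40. n20.key = -4  [terminal]
41. n21.lim = true  [terminal]
42. n19.tag = false  [E.wid > 23]
43. n19.env = false  [a.lim == false]
44. n15.tag = false  [D₀.wid > 24]
45. n15.val = false  [D₀.off and D₁.tag]
46. n22.key = -7  [terminal]
47. n12.wid = 23  [S.env + 16]
48. n3.tag = true  [D.val == true]
49. n3.env = true  [D.tag == true]
50. n23.lim = true  [terminal]
51. n0.live = true  [a.lim == true]
52. n0.env = 22  [B.lab + 3]

12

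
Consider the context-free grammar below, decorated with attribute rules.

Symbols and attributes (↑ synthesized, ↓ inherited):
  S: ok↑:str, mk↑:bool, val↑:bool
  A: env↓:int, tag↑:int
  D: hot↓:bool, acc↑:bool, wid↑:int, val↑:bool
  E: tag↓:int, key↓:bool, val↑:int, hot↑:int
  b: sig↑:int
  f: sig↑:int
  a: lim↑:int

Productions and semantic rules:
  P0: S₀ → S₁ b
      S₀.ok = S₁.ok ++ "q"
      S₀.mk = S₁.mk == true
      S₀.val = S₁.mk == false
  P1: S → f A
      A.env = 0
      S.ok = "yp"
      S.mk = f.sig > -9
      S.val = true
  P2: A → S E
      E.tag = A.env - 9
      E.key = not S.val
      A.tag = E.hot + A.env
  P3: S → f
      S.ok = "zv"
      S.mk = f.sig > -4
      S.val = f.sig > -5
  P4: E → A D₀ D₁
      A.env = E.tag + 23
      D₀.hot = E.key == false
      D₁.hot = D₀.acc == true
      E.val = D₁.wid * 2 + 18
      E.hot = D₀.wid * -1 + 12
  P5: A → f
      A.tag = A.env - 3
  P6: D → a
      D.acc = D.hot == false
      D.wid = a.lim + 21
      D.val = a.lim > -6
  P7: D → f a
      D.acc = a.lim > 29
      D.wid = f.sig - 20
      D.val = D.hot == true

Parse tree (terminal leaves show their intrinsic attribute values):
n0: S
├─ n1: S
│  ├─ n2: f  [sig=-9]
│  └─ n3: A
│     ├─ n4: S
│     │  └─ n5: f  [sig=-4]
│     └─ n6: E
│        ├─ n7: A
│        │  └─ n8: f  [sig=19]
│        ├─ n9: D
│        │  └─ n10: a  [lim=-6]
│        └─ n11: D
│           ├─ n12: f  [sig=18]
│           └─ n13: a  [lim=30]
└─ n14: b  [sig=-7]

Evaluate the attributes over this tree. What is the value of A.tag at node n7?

11

1. n2.sig = -9  [terminal]
2. n3.env = 0  [0]
3. n5.sig = -4  [terminal]
4. n4.ok = "zv"  ["zv"]
5. n4.mk = false  [f.sig > -4]
6. n4.val = true  [f.sig > -5]
7. n6.tag = -9  [A.env - 9]
8. n6.key = false  [not S.val]
9. n7.env = 14  [E.tag + 23]
10. n8.sig = 19  [terminal]
11. n7.tag = 11  [A.env - 3]
12. n9.hot = true  [E.key == false]
13. n10.lim = -6  [terminal]
14. n9.acc = false  [D.hot == false]
15. n9.wid = 15  [a.lim + 21]
16. n9.val = false  [a.lim > -6]
17. n11.hot = false  [D₀.acc == true]
18. n12.sig = 18  [terminal]
19. n13.lim = 30  [terminal]
20. n11.acc = true  [a.lim > 29]
21. n11.wid = -2  [f.sig - 20]
22. n11.val = false  [D.hot == true]
23. n6.val = 14  [D₁.wid * 2 + 18]
24. n6.hot = -3  [D₀.wid * -1 + 12]
25. n3.tag = -3  [E.hot + A.env]
26. n1.ok = "yp"  ["yp"]
27. n1.mk = false  [f.sig > -9]
28. n1.val = true  [true]
29. n14.sig = -7  [terminal]
30. n0.ok = "ypq"  [S₁.ok ++ "q"]
31. n0.mk = false  [S₁.mk == true]
32. n0.val = true  [S₁.mk == false]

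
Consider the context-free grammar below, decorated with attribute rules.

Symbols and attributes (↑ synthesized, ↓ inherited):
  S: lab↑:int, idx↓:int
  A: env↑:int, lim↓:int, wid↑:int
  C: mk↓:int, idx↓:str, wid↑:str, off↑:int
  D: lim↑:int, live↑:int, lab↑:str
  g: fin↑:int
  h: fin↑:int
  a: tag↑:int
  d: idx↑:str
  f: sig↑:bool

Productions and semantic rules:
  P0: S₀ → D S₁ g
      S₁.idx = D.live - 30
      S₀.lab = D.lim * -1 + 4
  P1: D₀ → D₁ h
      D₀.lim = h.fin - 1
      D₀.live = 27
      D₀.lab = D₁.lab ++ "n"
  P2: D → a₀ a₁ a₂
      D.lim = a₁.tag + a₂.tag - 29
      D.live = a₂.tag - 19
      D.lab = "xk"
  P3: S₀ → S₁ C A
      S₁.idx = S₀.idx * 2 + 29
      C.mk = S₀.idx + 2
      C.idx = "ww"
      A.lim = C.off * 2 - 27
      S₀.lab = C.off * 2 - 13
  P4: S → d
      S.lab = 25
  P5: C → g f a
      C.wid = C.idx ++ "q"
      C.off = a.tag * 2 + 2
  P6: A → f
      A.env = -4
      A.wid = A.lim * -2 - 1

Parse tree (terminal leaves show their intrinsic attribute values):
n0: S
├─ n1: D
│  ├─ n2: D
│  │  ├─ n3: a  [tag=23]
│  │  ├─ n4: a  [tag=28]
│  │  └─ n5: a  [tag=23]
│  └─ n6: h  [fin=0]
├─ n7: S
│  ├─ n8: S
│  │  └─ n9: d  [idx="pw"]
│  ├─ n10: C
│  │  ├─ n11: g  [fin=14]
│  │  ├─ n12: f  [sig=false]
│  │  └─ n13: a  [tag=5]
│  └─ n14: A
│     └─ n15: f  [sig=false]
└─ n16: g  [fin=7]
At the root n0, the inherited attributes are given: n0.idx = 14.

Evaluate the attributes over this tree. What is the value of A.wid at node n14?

1. n0.idx = 14  [given at root]
2. n3.tag = 23  [terminal]
3. n4.tag = 28  [terminal]
4. n5.tag = 23  [terminal]
5. n2.lim = 22  [a₁.tag + a₂.tag - 29]
6. n2.live = 4  [a₂.tag - 19]
7. n2.lab = "xk"  ["xk"]
8. n6.fin = 0  [terminal]
9. n1.lim = -1  [h.fin - 1]
10. n1.live = 27  [27]
11. n1.lab = "xkn"  [D₁.lab ++ "n"]
12. n7.idx = -3  [D.live - 30]
13. n8.idx = 23  [S₀.idx * 2 + 29]
14. n9.idx = "pw"  [terminal]
15. n8.lab = 25  [25]
16. n10.mk = -1  [S₀.idx + 2]
17. n10.idx = "ww"  ["ww"]
18. n11.fin = 14  [terminal]
19. n12.sig = false  [terminal]
20. n13.tag = 5  [terminal]
21. n10.wid = "wwq"  [C.idx ++ "q"]
22. n10.off = 12  [a.tag * 2 + 2]
23. n14.lim = -3  [C.off * 2 - 27]
24. n15.sig = false  [terminal]
25. n14.env = -4  [-4]
26. n14.wid = 5  [A.lim * -2 - 1]
27. n7.lab = 11  [C.off * 2 - 13]
28. n16.fin = 7  [terminal]
29. n0.lab = 5  [D.lim * -1 + 4]

5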